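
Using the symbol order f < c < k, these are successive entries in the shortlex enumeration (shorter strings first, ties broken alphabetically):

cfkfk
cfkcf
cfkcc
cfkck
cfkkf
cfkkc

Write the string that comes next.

cfkkk

Treat cfkkc as a base-3 numeral over the given alphabet and add one, carrying through any trailing k's.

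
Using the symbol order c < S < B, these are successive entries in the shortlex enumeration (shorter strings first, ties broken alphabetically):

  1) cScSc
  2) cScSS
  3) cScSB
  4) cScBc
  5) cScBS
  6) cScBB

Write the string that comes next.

The successor of cScBB increments the rightmost position that isn't already B and resets every position after it to c.

cSScc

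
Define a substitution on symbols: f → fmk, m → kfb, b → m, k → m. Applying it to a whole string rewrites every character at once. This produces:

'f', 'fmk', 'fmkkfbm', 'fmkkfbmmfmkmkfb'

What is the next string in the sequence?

fmkkfbmmfmkmkfbkfbfmkkfbmkfbmfmkm

φ(fmkkfbmmfmkmkfb) expands symbol-by-symbol to fmk kfb m m fmk m kfb kfb fmk kfb m kfb m fmk m; joining the 15 pieces gives the next term.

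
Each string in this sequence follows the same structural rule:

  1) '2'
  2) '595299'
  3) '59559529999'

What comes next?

Each term wraps the previous one in 595 on the left and 99 on the right.
Applying this once more to 59559529999:

5955955952999999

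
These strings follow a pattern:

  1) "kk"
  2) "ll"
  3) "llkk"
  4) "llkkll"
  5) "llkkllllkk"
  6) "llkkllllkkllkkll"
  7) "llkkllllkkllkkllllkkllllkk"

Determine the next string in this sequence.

llkkllllkkllkkllllkkllllkkllkkllllkkllkkll

Each term (from the third on) is the previous term followed by the one before it: term 3 = ll·kk = llkk.
The next term joins llkkllllkkllkkllllkkllllkk and llkkllllkkllkkll.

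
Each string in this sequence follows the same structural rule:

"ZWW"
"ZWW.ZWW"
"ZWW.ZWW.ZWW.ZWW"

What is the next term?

ZWW.ZWW.ZWW.ZWW.ZWW.ZWW.ZWW.ZWW

Every step duplicates the string with '.' between the halves.
One more doubling of ZWW.ZWW.ZWW.ZWW gives the answer.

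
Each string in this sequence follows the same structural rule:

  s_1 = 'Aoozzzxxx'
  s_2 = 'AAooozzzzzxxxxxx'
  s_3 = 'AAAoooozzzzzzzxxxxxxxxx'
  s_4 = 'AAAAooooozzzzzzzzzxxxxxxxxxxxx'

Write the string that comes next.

Each string has the form A^{n} o^{n+1} z^{2n+1} x^{3n} (n = 1, 2, …).
Setting n = 5 gives 5, 6, 11, 15 characters in each block.

AAAAAoooooozzzzzzzzzzzxxxxxxxxxxxxxxx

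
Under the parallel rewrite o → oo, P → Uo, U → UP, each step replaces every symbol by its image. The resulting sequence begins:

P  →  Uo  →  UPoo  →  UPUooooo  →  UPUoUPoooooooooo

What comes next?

UPUoUPooUPUooooooooooooooooooooo

Applying the rule to each of the 16 symbols of UPUoUPoooooooooo gives the pieces UP Uo UP oo UP Uo oo oo oo oo oo oo oo oo oo oo, which concatenate to the answer.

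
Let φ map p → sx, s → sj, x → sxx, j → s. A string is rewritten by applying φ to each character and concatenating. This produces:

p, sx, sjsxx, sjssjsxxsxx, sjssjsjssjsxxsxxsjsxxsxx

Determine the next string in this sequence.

Replace each of the 24 characters of sjssjsjssjsxxsxxsjsxxsxx in place — sj s sj sj s sj s sj sj s sj sxx sxx sj sxx sxx sj s sj sxx sxx sj sxx sxx — and concatenate.

sjssjsjssjssjsjssjsxxsxxsjsxxsxxsjssjsxxsxxsjsxxsxx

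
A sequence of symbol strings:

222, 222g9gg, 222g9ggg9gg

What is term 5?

Each term is the previous one with g9gg appended.
From 222g9ggg9gg, 2 further steps: 222g9ggg9gg → 222g9ggg9ggg9gg → (answer).

222g9ggg9ggg9ggg9gg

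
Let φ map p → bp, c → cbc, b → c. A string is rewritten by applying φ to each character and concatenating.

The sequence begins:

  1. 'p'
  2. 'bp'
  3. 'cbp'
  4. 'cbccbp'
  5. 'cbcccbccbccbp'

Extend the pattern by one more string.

Applying the rule to each of the 13 symbols of cbcccbccbccbp gives the pieces cbc c cbc cbc cbc c cbc cbc c cbc cbc c bp, which concatenate to the answer.

cbcccbccbccbcccbccbcccbccbccbp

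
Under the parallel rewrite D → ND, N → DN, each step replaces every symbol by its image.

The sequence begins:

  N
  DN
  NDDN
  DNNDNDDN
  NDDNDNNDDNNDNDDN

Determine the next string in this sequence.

Replace each of the 16 characters of NDDNDNNDDNNDNDDN in place — DN ND ND DN ND DN DN ND ND DN DN ND DN ND ND DN — and concatenate.

DNNDNDDNNDDNDNNDNDDNDNNDDNNDNDDN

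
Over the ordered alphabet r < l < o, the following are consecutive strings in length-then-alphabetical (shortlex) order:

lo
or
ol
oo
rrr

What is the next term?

rrl

Treat rrr as a base-3 numeral over the given alphabet and add one, carrying through any trailing o's.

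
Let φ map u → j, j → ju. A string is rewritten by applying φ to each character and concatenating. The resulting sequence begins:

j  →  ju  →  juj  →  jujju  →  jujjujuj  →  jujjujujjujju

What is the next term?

jujjujujjujjujujjujuj

Replace each of the 13 characters of jujjujujjujju in place — ju j ju ju j ju j ju ju j ju ju j — and concatenate.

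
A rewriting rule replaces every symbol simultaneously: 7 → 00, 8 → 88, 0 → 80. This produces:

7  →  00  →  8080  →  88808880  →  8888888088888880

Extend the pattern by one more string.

Rewriting the 16 symbols of 8888888088888880 one by one yields 88 88 88 88 88 88 88 80 88 88 88 88 88 88 88 80; concatenated:

88888888888888808888888888888880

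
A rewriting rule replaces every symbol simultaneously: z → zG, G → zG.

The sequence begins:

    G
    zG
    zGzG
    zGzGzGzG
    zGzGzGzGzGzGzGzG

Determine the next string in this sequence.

Replace each of the 16 characters of zGzGzGzGzGzGzGzG in place — zG zG zG zG zG zG zG zG zG zG zG zG zG zG zG zG — and concatenate.

zGzGzGzGzGzGzGzGzGzGzGzGzGzGzGzG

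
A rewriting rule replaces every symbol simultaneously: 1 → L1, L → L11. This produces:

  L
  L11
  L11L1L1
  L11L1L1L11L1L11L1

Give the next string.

φ(L11L1L1L11L1L11L1) expands symbol-by-symbol to L11 L1 L1 L11 L1 L11 L1 L11 L1 L1 L11 L1 L11 L1 L1 L11 L1; joining the 17 pieces gives the next term.

L11L1L1L11L1L11L1L11L1L1L11L1L11L1L1L11L1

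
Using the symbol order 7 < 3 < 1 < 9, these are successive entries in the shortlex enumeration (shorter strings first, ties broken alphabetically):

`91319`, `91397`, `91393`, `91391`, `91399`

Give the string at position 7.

91173

Stepping forward 2 times from 91399: 91399 → 91177, then the target.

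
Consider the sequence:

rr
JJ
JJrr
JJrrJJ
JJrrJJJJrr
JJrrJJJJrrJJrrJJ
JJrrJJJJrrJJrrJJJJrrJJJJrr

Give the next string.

JJrrJJJJrrJJrrJJJJrrJJJJrrJJrrJJJJrrJJrrJJ

This is a Fibonacci-style word recurrence s(k) = s(k−1)·s(k−2): e.g. JJ·rr = JJrr.
The next term joins JJrrJJJJrrJJrrJJJJrrJJJJrr and JJrrJJJJrrJJrrJJ.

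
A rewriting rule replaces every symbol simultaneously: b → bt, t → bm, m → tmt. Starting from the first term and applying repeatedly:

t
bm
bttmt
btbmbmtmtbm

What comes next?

btbmbttmtbttmtbmtmtbmbttmt

Rewriting each symbol of btbmbmtmtbm: b→bt, t→bm, b→bt, m→tmt, b→bt, m→tmt, t→bm, m→tmt, t→bm, b→bt, m→tmt, which concatenates to bt bm bt tmt bt tmt bm tmt bm bt tmt.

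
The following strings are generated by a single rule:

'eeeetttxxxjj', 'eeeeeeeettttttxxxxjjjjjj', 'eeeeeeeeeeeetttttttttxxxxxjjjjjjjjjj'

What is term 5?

The n-th term is 4n e's then 3n t's then n+2 x's then 4n-2 j's (n = 1, 2, …).
Setting n = 5 gives 20, 15, 7, 18 characters in each block.

eeeeeeeeeeeeeeeeeeeetttttttttttttttxxxxxxxjjjjjjjjjjjjjjjjjj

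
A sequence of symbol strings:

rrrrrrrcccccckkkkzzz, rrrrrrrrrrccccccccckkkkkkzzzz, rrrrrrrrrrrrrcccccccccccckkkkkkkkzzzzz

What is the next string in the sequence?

Each string has the form r^{3n+1} c^{3n} k^{2n} z^{n+1}, where the shown terms are n = 2, 3, 4.
For the next term, n = 5, so the run lengths are 16, 15, 10, 6.

rrrrrrrrrrrrrrrrccccccccccccccckkkkkkkkkkzzzzzz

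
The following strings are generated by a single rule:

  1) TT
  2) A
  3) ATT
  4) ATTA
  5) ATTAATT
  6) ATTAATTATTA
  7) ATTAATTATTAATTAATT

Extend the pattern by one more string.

ATTAATTATTAATTAATTATTAATTATTA

This is a Fibonacci-style word recurrence s(k) = s(k−1)·s(k−2): e.g. A·TT = ATT.
Continuing: ATTAATTATTAATTAATT · ATTAATTATTA gives term 8.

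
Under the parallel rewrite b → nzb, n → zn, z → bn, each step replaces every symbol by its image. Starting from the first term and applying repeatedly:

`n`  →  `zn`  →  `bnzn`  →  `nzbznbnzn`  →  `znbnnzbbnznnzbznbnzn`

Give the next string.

Replace each of the 20 characters of znbnnzbbnznnzbznbnzn in place — bn zn nzb zn zn bn nzb nzb zn bn zn zn bn nzb bn zn nzb zn bn zn — and concatenate.

bnznnzbznznbnnzbnzbznbnznznbnnzbbnznnzbznbnzn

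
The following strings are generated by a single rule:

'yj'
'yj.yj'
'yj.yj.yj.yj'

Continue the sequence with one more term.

Each string is two copies of the previous one joined by '.'.
So the next term is two copies of yj.yj.yj.yj with '.' between the halves.

yj.yj.yj.yj.yj.yj.yj.yj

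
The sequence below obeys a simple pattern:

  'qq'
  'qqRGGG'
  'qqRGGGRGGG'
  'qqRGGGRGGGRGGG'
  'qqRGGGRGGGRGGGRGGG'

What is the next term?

The strings grow by a fixed suffix RGGG each time.
Applying this once more to qqRGGGRGGGRGGGRGGG:

qqRGGGRGGGRGGGRGGGRGGG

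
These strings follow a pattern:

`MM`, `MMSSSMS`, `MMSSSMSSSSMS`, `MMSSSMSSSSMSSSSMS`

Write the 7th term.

The strings grow by a fixed suffix SSSMS each time.
From MMSSSMSSSSMSSSSMS, 3 further steps: MMSSSMSSSSMSSSSMS → MMSSSMSSSSMSSSSMSSSSMS → MMSSSMSSSSMSSSSMSSSSMSSSSMS → (answer).

MMSSSMSSSSMSSSSMSSSSMSSSSMSSSSMS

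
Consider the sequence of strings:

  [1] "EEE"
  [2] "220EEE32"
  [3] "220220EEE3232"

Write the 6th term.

220220220220220EEE3232323232

Each term wraps the previous one in 220 on the left and 32 on the right.
From 220220EEE3232, 3 further steps: 220220EEE3232 → 220220220EEE323232 → 220220220220EEE32323232 → (answer).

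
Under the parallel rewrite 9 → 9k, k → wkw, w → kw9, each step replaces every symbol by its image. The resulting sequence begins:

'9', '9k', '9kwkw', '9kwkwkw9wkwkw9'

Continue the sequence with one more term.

Replace each of the 14 characters of 9kwkwkw9wkwkw9 in place — 9k wkw kw9 wkw kw9 wkw kw9 9k kw9 wkw kw9 wkw kw9 9k — and concatenate.

9kwkwkw9wkwkw9wkwkw99kkw9wkwkw9wkwkw99k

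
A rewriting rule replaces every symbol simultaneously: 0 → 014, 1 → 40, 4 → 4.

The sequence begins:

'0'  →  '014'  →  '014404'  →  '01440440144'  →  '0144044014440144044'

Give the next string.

φ(0144044014440144044) expands symbol-by-symbol to 014 40 4 4 014 4 4 014 40 4 4 4 014 40 4 4 014 4 4; joining the 19 pieces gives the next term.

01440440144401440444014404401444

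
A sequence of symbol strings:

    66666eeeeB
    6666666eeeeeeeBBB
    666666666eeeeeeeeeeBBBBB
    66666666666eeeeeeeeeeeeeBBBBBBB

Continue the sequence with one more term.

The n-th term is 2n+3 6's then 3n+1 e's then 2n-1 B's (n = 1, 2, …).
For the next term, n = 5, so the run lengths are 13, 16, 9.

6666666666666eeeeeeeeeeeeeeeeBBBBBBBBB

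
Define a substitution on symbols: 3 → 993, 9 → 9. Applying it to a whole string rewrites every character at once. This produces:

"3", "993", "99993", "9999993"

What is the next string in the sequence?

Expanding 9999993: 9→9, 9→9, 9→9, 9→9, 9→9, 9→9, 3→993. Concatenated: 9 9 9 9 9 9 993.

999999993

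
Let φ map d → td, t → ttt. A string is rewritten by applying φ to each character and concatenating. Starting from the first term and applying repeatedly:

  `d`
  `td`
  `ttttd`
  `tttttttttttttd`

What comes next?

ttttttttttttttttttttttttttttttttttttttttd

φ(tttttttttttttd) expands symbol-by-symbol to ttt ttt ttt ttt ttt ttt ttt ttt ttt ttt ttt ttt ttt td; joining the 14 pieces gives the next term.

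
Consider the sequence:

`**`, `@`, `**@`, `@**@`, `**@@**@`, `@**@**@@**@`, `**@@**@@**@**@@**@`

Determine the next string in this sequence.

@**@**@@**@**@@**@@**@**@@**@

This is a Fibonacci-style word recurrence s(k) = s(k−2)·s(k−1): e.g. **·@ = **@.
So term 8 is @**@**@@**@·**@@**@@**@**@@**@.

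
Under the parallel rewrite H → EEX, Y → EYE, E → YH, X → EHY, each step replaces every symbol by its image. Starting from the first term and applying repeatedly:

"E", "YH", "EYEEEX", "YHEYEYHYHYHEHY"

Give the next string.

EYEEEXYHEYEYHEYEEEXEYEEEXEYEEEXYHEEXEYE

φ(YHEYEYHYHYHEHY) expands symbol-by-symbol to EYE EEX YH EYE YH EYE EEX EYE EEX EYE EEX YH EEX EYE; joining the 14 pieces gives the next term.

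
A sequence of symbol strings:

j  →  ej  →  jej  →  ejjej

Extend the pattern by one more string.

This is a Fibonacci-style word recurrence s(k) = s(k−2)·s(k−1): e.g. j·ej = jej.
So term 5 is jej·ejjej.

jejejjej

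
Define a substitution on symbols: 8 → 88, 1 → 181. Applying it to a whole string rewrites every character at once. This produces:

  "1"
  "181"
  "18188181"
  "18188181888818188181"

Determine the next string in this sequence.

Replace each of the 20 characters of 18188181888818188181 in place — 181 88 181 88 88 181 88 181 88 88 88 88 181 88 181 88 88 181 88 181 — and concatenate.

181881818888181881818888888818188181888818188181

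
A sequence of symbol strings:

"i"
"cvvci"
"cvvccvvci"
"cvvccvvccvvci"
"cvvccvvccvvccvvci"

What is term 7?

Each term is the previous one with cvvc prepended.
From cvvccvvccvvccvvci, 2 further steps: cvvccvvccvvccvvci → cvvccvvccvvccvvccvvci → (answer).

cvvccvvccvvccvvccvvccvvci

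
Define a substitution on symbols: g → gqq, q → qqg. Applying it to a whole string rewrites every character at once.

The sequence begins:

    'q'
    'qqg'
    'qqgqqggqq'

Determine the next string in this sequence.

Expanding qqgqqggqq: q→qqg, q→qqg, g→gqq, q→qqg, q→qqg, g→gqq, g→gqq, q→qqg, q→qqg. Concatenated: qqg qqg gqq qqg qqg gqq gqq qqg qqg.

qqgqqggqqqqgqqggqqgqqqqgqqg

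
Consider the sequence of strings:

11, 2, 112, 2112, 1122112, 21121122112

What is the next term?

Each term (from the third on) is the two preceding terms concatenated in order: term 3 = 11·2 = 112.
The next term joins 1122112 and 21121122112.

112211221121122112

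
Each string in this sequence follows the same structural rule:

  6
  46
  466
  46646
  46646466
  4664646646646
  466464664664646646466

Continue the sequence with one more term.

Each term (from the third on) is the previous term followed by the one before it: term 3 = 46·6 = 466.
So term 8 is 466464664664646646466·4664646646646.

4664646646646466464664664646646646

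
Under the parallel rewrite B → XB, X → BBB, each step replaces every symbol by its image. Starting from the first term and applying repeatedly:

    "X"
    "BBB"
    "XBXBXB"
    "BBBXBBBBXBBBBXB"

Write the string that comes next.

XBXBXBBBBXBXBXBXBBBBXBXBXBXBBBBXB

Applying the rule to each of the 15 symbols of BBBXBBBBXBBBBXB gives the pieces XB XB XB BBB XB XB XB XB BBB XB XB XB XB BBB XB, which concatenate to the answer.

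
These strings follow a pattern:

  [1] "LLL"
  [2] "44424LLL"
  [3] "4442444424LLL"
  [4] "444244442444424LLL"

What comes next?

Each term is the previous one with 44424 prepended.
So the next term is 44424·444244442444424LLL.

44424444244442444424LLL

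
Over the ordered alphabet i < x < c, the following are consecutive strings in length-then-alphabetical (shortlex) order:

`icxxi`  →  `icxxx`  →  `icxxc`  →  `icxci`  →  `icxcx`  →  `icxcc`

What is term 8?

Stepping forward 2 times from icxcc: icxcc → iccii, then the target.

iccix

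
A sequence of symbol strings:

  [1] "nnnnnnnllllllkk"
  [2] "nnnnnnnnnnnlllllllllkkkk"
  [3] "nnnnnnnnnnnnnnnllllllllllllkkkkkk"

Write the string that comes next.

nnnnnnnnnnnnnnnnnnnlllllllllllllllkkkkkkkk

Reading off run lengths: n runs 7, 11, 15; l runs 6, 9, 12; k runs 2, 4, 6 — each is linear in n (n = 1, 2, …).
Setting n = 4 gives 19, 15, 8 characters in each block.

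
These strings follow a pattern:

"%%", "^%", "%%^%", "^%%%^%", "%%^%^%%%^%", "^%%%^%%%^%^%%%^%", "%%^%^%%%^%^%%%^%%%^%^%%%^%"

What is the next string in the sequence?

^%%%^%%%^%^%%%^%%%^%^%%%^%^%%%^%%%^%^%%%^%

Each term (from the third on) is the two preceding terms concatenated in order: term 3 = %%·^% = %%^%.
Continuing: ^%%%^%%%^%^%%%^% · %%^%^%%%^%^%%%^%%%^%^%%%^% gives term 8.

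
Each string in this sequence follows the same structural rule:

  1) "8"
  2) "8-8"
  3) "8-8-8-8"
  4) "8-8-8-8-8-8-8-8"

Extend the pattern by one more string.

s(k+1) = s(k)·-·s(k) — each term doubles the last with '-' between the halves.
One more doubling of 8-8-8-8-8-8-8-8 gives the answer.

8-8-8-8-8-8-8-8-8-8-8-8-8-8-8-8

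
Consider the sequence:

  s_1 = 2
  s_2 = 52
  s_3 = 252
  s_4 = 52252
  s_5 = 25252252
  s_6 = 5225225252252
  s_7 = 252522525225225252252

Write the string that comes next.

Each term (from the third on) is the two preceding terms concatenated in order: term 3 = 2·52 = 252.
The next term joins 5225225252252 and 252522525225225252252.

5225225252252252522525225225252252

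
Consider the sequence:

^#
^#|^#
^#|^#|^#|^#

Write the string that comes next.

Every step duplicates the string with '|' between the halves.
Doubling ^#|^#|^#|^# with '|' between the halves:

^#|^#|^#|^#|^#|^#|^#|^#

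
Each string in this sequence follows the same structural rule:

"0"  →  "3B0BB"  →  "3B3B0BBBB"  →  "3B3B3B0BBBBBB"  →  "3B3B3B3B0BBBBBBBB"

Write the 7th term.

Each term wraps the previous one in 3B on the left and BB on the right.
From 3B3B3B3B0BBBBBBBB, 2 further steps: 3B3B3B3B0BBBBBBBB → 3B3B3B3B3B0BBBBBBBBBB → (answer).

3B3B3B3B3B3B0BBBBBBBBBBBB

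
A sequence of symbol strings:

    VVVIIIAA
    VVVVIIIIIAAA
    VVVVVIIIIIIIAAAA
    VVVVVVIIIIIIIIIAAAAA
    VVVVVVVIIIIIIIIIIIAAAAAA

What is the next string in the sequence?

Reading off run lengths: V runs 3, 4, 5, 6, 7; I runs 3, 5, 7, 9, 11; A runs 2, 3, 4, 5, 6 — each is linear in n (n = 1, 2, …).
Setting n = 6 gives 8, 13, 7 characters in each block.

VVVVVVVVIIIIIIIIIIIIIAAAAAAA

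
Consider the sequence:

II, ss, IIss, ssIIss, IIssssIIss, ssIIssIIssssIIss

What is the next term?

This is a Fibonacci-style word recurrence s(k) = s(k−2)·s(k−1): e.g. II·ss = IIss.
The next term joins IIssssIIss and ssIIssIIssssIIss.

IIssssIIssssIIssIIssssIIss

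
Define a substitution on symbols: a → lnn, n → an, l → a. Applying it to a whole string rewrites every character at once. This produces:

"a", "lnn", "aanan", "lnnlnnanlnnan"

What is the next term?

Replace each of the 13 characters of lnnlnnanlnnan in place — a an an a an an lnn an a an an lnn an — and concatenate.

aananaananlnnanaananlnnan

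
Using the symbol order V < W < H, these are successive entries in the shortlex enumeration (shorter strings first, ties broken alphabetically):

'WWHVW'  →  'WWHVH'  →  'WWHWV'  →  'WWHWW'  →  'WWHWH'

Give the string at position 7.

WWHHW

Advancing 2 positions from WWHWH through WWHWH → WWHHV reaches term 7.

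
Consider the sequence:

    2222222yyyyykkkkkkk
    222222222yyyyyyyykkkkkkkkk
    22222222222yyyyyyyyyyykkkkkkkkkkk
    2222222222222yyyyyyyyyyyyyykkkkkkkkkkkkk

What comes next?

222222222222222yyyyyyyyyyyyyyyyykkkkkkkkkkkkkkk

Reading off run lengths: 2 runs 7, 9, 11, 13; y runs 5, 8, 11, 14; k runs 7, 9, 11, 13 — each is linear in n, where the shown terms are n = 2, 3, 4, 5.
Setting n = 6 gives 15, 17, 15 characters in each block.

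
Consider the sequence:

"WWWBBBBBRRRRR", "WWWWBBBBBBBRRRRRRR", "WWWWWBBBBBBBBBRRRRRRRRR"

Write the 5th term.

Term n consists of n+1 W's, followed by 2n+1 B's, followed by 2n+1 R's, where the shown terms are n = 2, 3, 4.
For term 5, n = 6, so the run lengths are 7, 13, 13.

WWWWWWWBBBBBBBBBBBBBRRRRRRRRRRRRR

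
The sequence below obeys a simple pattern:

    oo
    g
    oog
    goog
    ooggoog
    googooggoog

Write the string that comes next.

ooggooggoogooggoog

From term 3 onward, concatenate the second-to-last term with the last: oo·g = oog, g·oog = goog, …
So term 7 is ooggoog·googooggoog.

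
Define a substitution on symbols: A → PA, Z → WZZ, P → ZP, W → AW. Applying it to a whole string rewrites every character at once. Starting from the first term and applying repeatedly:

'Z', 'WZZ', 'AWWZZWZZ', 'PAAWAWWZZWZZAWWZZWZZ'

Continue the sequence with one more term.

Rewriting the 20 symbols of PAAWAWWZZWZZAWWZZWZZ one by one yields ZP PA PA AW PA AW AW WZZ WZZ AW WZZ WZZ PA AW AW WZZ WZZ AW WZZ WZZ; concatenated:

ZPPAPAAWPAAWAWWZZWZZAWWZZWZZPAAWAWWZZWZZAWWZZWZZ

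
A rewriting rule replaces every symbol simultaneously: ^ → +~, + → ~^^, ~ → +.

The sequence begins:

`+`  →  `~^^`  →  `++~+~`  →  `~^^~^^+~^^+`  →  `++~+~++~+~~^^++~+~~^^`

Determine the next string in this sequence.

Rewriting the 21 symbols of ++~+~++~+~~^^++~+~~^^ one by one yields ~^^ ~^^ + ~^^ + ~^^ ~^^ + ~^^ + + +~ +~ ~^^ ~^^ + ~^^ + + +~ +~; concatenated:

~^^~^^+~^^+~^^~^^+~^^+++~+~~^^~^^+~^^+++~+~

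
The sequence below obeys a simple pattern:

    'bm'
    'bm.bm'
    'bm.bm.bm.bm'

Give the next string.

bm.bm.bm.bm.bm.bm.bm.bm

Each string is two copies of the previous one joined by '.'.
So the next term is two copies of bm.bm.bm.bm with '.' between the halves.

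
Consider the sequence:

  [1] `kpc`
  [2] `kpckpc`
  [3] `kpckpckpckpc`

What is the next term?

Each string is two copies of the previous one concatenated.
One more doubling of kpckpckpckpc gives the answer.

kpckpckpckpckpckpckpckpc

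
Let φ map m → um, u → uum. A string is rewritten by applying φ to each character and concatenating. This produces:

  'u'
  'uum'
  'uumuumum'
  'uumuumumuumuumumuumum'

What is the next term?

Rewriting the 21 symbols of uumuumumuumuumumuumum one by one yields uum uum um uum uum um uum um uum uum um uum uum um uum um uum uum um uum um; concatenated:

uumuumumuumuumumuumumuumuumumuumuumumuumumuumuumumuumum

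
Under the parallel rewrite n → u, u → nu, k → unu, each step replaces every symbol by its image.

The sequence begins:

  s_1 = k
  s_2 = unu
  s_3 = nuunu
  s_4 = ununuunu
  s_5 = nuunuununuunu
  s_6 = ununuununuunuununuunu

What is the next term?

φ(ununuununuunuununuunu) expands symbol-by-symbol to nu u nu u nu nu u nu u nu nu u nu nu u nu u nu nu u nu; joining the 21 pieces gives the next term.

nuunuununuunuununuununuunuununuunu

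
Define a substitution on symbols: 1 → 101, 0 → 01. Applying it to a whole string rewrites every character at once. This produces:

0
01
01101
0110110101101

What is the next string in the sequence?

0110110101101101011010110110101101

Replace each of the 13 characters of 0110110101101 in place — 01 101 101 01 101 101 01 101 01 101 101 01 101 — and concatenate.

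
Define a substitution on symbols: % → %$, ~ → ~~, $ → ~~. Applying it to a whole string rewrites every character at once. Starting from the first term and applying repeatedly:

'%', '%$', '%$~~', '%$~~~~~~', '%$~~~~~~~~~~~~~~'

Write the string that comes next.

%$~~~~~~~~~~~~~~~~~~~~~~~~~~~~~~

Replace each of the 16 characters of %$~~~~~~~~~~~~~~ in place — %$ ~~ ~~ ~~ ~~ ~~ ~~ ~~ ~~ ~~ ~~ ~~ ~~ ~~ ~~ ~~ — and concatenate.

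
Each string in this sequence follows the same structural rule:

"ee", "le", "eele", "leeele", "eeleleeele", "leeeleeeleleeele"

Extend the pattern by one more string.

Each term (from the third on) is the two preceding terms concatenated in order: term 3 = ee·le = eele.
Continuing: eeleleeele · leeeleeeleleeele gives term 7.

eeleleeeleleeeleeeleleeele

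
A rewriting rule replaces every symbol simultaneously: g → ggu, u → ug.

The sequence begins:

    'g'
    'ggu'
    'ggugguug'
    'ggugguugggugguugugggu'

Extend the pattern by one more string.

Replace each of the 21 characters of ggugguugggugguugugggu in place — ggu ggu ug ggu ggu ug ug ggu ggu ggu ug ggu ggu ug ug ggu ug ggu ggu ggu ug — and concatenate.

ggugguugggugguuguggguggugguugggugguuguggguuggguggugguug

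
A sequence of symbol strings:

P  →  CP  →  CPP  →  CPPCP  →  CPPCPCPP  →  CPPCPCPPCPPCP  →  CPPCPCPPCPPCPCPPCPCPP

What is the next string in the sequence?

CPPCPCPPCPPCPCPPCPCPPCPPCPCPPCPPCP

From term 3 onward, concatenate the last term with the second-to-last: CP·P = CPP, CPP·CP = CPPCP, …
So term 8 is CPPCPCPPCPPCPCPPCPCPP·CPPCPCPPCPPCP.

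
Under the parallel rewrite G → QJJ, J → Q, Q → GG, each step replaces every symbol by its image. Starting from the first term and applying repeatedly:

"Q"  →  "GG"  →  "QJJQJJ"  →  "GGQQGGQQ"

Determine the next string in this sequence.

Expanding GGQQGGQQ: G→QJJ, G→QJJ, Q→GG, Q→GG, G→QJJ, G→QJJ, Q→GG, Q→GG. Concatenated: QJJ QJJ GG GG QJJ QJJ GG GG.

QJJQJJGGGGQJJQJJGGGG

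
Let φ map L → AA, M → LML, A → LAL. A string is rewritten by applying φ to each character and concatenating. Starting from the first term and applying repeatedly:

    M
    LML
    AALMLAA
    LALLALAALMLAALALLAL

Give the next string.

AALALAAAALALAALALLALAALMLAALALLALAALALAAAALALAA

Applying the rule to each of the 19 symbols of LALLALAALMLAALALLAL gives the pieces AA LAL AA AA LAL AA LAL LAL AA LML AA LAL LAL AA LAL AA AA LAL AA, which concatenate to the answer.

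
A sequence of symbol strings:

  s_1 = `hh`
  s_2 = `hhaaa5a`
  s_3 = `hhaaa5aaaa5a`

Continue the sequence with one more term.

hhaaa5aaaa5aaaa5a

Every step adds aaa5a to the end: s(k+1) = s(k)·aaa5a.
So the next term is hhaaa5aaaa5a·aaa5a.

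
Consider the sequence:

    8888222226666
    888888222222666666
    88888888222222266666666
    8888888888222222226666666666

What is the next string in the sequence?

888888888888222222222666666666666

Each string has the form 8^{2n} 2^{n+3} 6^{2n}, where the shown terms are n = 2, 3, 4, 5.
For the next term, n = 6, so the run lengths are 12, 9, 12.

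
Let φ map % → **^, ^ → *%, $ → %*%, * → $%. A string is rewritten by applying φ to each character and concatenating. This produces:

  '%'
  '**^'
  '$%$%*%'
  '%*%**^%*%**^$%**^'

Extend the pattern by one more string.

Replace each of the 17 characters of %*%**^%*%**^$%**^ in place — **^ $% **^ $% $% *% **^ $% **^ $% $% *% %*% **^ $% $% *% — and concatenate.

**^$%**^$%$%*%**^$%**^$%$%*%%*%**^$%$%*%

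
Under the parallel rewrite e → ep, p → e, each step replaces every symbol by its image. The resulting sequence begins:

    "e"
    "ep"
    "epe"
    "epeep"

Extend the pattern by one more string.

Expanding epeep: e→ep, p→e, e→ep, e→ep, p→e. Concatenated: ep e ep ep e.

epeepepe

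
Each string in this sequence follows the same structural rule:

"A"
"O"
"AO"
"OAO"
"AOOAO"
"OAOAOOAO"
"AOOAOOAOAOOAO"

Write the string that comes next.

From term 3 onward, concatenate the second-to-last term with the last: A·O = AO, O·AO = OAO, …
The next term joins OAOAOOAO and AOOAOOAOAOOAO.

OAOAOOAOAOOAOOAOAOOAO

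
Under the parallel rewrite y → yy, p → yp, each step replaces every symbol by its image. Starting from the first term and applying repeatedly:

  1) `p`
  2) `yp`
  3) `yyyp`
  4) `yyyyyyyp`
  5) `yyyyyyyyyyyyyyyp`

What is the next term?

Rewriting the 16 symbols of yyyyyyyyyyyyyyyp one by one yields yy yy yy yy yy yy yy yy yy yy yy yy yy yy yy yp; concatenated:

yyyyyyyyyyyyyyyyyyyyyyyyyyyyyyyp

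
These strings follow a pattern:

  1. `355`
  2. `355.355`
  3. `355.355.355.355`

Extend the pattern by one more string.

s(k+1) = s(k)·.·s(k) — each term doubles the last with '.' between the halves.
Doubling 355.355.355.355 with '.' between the halves:

355.355.355.355.355.355.355.355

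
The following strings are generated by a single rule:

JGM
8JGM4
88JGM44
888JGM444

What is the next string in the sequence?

Each term wraps the previous one in 8 on the left and 4 on the right.
One more step from 888JGM444 gives the answer.

8888JGM4444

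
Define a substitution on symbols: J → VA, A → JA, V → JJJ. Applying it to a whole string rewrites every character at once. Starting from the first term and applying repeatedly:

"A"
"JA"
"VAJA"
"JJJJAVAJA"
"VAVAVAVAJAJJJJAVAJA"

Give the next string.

JJJJAJJJJAJJJJAJJJJAVAJAVAVAVAVAJAJJJJAVAJA

Applying the rule to each of the 19 symbols of VAVAVAVAJAJJJJAVAJA gives the pieces JJJ JA JJJ JA JJJ JA JJJ JA VA JA VA VA VA VA JA JJJ JA VA JA, which concatenate to the answer.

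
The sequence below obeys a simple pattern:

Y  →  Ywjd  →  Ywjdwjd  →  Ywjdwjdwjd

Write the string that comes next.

Every step adds wjd to the end: s(k+1) = s(k)·wjd.
Applying this once more to Ywjdwjdwjd:

Ywjdwjdwjdwjd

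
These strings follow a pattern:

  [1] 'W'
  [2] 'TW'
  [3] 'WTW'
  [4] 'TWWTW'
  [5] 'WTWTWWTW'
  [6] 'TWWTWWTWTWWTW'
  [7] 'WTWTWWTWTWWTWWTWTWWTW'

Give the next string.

TWWTWWTWTWWTWWTWTWWTWTWWTWWTWTWWTW

This is a Fibonacci-style word recurrence s(k) = s(k−2)·s(k−1): e.g. W·TW = WTW.
So term 8 is TWWTWWTWTWWTW·WTWTWWTWTWWTWWTWTWWTW.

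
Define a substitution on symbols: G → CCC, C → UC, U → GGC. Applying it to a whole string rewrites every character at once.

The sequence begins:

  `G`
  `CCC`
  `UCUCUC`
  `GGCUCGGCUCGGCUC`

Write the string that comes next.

Rewriting the 15 symbols of GGCUCGGCUCGGCUC one by one yields CCC CCC UC GGC UC CCC CCC UC GGC UC CCC CCC UC GGC UC; concatenated:

CCCCCCUCGGCUCCCCCCCUCGGCUCCCCCCCUCGGCUC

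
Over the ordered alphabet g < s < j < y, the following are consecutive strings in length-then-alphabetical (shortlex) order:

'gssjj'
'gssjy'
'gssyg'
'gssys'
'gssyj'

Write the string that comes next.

The successor of gssyj increments the rightmost position that isn't already y and resets every position after it to g.

gssyy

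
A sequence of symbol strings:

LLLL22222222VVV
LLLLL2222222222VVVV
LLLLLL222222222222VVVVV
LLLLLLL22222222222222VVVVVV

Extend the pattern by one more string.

Reading off run lengths: L runs 4, 5, 6, 7; 2 runs 8, 10, 12, 14; V runs 3, 4, 5, 6 — each is linear in n, where the shown terms are n = 3, 4, 5, 6.
At n = 7 the blocks have lengths 8, 16, 7.

LLLLLLLL2222222222222222VVVVVVV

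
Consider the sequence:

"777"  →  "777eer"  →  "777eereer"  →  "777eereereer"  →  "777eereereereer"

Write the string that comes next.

The strings grow by a fixed suffix eer each time.
One more step from 777eereereereer gives the answer.

777eereereereereer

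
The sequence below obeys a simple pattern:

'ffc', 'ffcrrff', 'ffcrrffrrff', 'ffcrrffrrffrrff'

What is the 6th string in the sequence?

Every step adds rrff to the end: s(k+1) = s(k)·rrff.
From ffcrrffrrffrrff, 2 further steps: ffcrrffrrffrrff → ffcrrffrrffrrffrrff → (answer).

ffcrrffrrffrrffrrffrrff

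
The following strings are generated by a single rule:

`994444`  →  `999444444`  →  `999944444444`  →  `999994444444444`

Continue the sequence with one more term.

The n-th term is n 9's then 2n 4's, where the shown terms are n = 2, 3, 4, 5.
At n = 6 the blocks have lengths 6, 12.

999999444444444444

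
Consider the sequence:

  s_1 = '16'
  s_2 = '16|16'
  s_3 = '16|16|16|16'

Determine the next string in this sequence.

Every step duplicates the string with '|' between the halves.
Doubling 16|16|16|16 with '|' between the halves:

16|16|16|16|16|16|16|16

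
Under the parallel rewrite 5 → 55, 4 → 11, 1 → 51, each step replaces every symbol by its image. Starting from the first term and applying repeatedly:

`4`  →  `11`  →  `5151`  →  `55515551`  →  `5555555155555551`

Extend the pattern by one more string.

Applying the rule to each of the 16 symbols of 5555555155555551 gives the pieces 55 55 55 55 55 55 55 51 55 55 55 55 55 55 55 51, which concatenate to the answer.

55555555555555515555555555555551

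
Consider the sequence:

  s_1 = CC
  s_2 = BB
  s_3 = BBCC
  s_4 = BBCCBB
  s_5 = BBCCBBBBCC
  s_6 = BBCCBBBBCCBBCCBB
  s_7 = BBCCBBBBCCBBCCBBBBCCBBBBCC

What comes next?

This is a Fibonacci-style word recurrence s(k) = s(k−1)·s(k−2): e.g. BB·CC = BBCC.
The next term joins BBCCBBBBCCBBCCBBBBCCBBBBCC and BBCCBBBBCCBBCCBB.

BBCCBBBBCCBBCCBBBBCCBBBBCCBBCCBBBBCCBBCCBB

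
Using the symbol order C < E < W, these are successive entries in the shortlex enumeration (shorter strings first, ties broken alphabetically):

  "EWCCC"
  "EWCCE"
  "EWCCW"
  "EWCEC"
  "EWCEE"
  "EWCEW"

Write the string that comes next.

The successor of EWCEW increments the rightmost position that isn't already W and resets every position after it to C.

EWCWC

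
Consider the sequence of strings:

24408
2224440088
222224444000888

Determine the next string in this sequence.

22222224444400008888

The n-th term is 2n-1 2's then n+1 4's then n 0's then n 8's (n = 1, 2, …).
At n = 4 the blocks have lengths 7, 5, 4, 4.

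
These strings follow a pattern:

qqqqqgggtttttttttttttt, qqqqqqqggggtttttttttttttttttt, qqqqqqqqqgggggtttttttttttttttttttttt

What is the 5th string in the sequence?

The n-th term is 2n-1 q's then n g's then 4n+2 t's, where the shown terms are n = 3, 4, 5.
Setting n = 7 gives 13, 7, 30 characters in each block.

qqqqqqqqqqqqqgggggggtttttttttttttttttttttttttttttt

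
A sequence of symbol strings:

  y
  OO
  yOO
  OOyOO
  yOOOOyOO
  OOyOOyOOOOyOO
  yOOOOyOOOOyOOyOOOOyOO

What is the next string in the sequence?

Each term (from the third on) is the two preceding terms concatenated in order: term 3 = y·OO = yOO.
So term 8 is OOyOOyOOOOyOO·yOOOOyOOOOyOOyOOOOyOO.

OOyOOyOOOOyOOyOOOOyOOOOyOOyOOOOyOO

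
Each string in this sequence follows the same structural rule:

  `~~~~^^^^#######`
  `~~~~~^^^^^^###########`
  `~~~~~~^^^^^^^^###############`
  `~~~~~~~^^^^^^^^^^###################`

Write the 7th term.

~~~~~~~~~~^^^^^^^^^^^^^^^^###############################

Each string has the form ~^{n+2} ^^{2n} #^{4n-1}, where the shown terms are n = 2, 3, 4, 5.
For term 7, n = 8, so the run lengths are 10, 16, 31.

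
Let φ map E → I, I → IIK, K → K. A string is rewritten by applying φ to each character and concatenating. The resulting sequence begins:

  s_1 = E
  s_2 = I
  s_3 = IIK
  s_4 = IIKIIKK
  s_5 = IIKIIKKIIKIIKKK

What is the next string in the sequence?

IIKIIKKIIKIIKKKIIKIIKKIIKIIKKKK

Replace each of the 15 characters of IIKIIKKIIKIIKKK in place — IIK IIK K IIK IIK K K IIK IIK K IIK IIK K K K — and concatenate.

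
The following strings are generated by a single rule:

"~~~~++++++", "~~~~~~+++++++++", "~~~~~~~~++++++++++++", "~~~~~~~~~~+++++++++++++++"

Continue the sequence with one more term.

~~~~~~~~~~~~++++++++++++++++++

Term n consists of 2n ~'s, followed by 3n +'s, where the shown terms are n = 2, 3, 4, 5.
At n = 6 the blocks have lengths 12, 18.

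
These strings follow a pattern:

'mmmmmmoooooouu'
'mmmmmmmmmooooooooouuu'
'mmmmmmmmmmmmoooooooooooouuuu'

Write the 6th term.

mmmmmmmmmmmmmmmmmmmmmooooooooooooooooooooouuuuuuu

Term n consists of 3n+3 m's, followed by 3n+3 o's, followed by n+1 u's (n = 1, 2, …).
Setting n = 6 gives 21, 21, 7 characters in each block.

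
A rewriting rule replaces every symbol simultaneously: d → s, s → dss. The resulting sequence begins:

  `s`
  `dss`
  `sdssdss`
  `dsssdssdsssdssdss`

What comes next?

Applying the rule to each of the 17 symbols of dsssdssdsssdssdss gives the pieces s dss dss dss s dss dss s dss dss dss s dss dss s dss dss, which concatenate to the answer.

sdssdssdsssdssdsssdssdssdsssdssdsssdssdss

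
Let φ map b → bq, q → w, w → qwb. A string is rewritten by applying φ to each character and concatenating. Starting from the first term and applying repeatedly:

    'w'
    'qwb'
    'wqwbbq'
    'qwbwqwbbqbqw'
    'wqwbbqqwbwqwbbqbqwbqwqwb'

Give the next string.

qwbwqwbbqbqwwqwbbqqwbwqwbbqbqwbqwqwbbqwqwbwqwbbq

φ(wqwbbqqwbwqwbbqbqwbqwqwb) expands symbol-by-symbol to qwb w qwb bq bq w w qwb bq qwb w qwb bq bq w bq w qwb bq w qwb w qwb bq; joining the 24 pieces gives the next term.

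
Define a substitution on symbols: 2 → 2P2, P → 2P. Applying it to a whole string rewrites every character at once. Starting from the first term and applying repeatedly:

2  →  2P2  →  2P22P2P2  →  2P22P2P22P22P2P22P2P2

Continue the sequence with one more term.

2P22P2P22P22P2P22P2P22P22P2P22P22P2P22P2P22P22P2P22P2P2

φ(2P22P2P22P22P2P22P2P2) expands symbol-by-symbol to 2P2 2P 2P2 2P2 2P 2P2 2P 2P2 2P2 2P 2P2 2P2 2P 2P2 2P 2P2 2P2 2P 2P2 2P 2P2; joining the 21 pieces gives the next term.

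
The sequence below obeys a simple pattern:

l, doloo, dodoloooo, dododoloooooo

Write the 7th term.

dodododododoloooooooooooo

Each term wraps the previous one in do on the left and oo on the right.
From dododoloooooo, 3 further steps: dododoloooooo → dodododoloooooooo → dododododoloooooooooo → (answer).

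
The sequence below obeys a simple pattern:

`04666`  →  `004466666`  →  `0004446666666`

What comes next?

00004444666666666

Term n consists of n 0's, followed by n 4's, followed by 2n+1 6's (n = 1, 2, …).
For the next term, n = 4, so the run lengths are 4, 4, 9.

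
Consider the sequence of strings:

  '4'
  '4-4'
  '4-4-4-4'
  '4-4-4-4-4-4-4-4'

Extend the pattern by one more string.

4-4-4-4-4-4-4-4-4-4-4-4-4-4-4-4

Every step duplicates the string with '-' between the halves.
So the next term is two copies of 4-4-4-4-4-4-4-4 with '-' between the halves.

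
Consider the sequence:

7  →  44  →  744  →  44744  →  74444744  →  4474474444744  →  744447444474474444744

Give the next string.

4474474444744744447444474474444744

This is a Fibonacci-style word recurrence s(k) = s(k−2)·s(k−1): e.g. 7·44 = 744.
So term 8 is 4474474444744·744447444474474444744.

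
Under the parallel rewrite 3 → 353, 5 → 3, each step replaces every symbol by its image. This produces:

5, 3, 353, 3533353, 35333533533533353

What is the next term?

Rewriting the 17 symbols of 35333533533533353 one by one yields 353 3 353 353 353 3 353 353 3 353 353 3 353 353 353 3 353; concatenated:

35333533533533353353335335333533533533353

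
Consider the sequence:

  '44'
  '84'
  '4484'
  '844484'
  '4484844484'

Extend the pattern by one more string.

8444844484844484

From term 3 onward, concatenate the second-to-last term with the last: 44·84 = 4484, 84·4484 = 844484, …
Continuing: 844484 · 4484844484 gives term 6.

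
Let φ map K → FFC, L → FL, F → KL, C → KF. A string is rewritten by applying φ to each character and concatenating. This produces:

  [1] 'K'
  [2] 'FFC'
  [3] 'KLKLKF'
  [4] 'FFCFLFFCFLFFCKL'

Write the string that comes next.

Rewriting the 15 symbols of FFCFLFFCFLFFCKL one by one yields KL KL KF KL FL KL KL KF KL FL KL KL KF FFC FL; concatenated:

KLKLKFKLFLKLKLKFKLFLKLKLKFFFCFL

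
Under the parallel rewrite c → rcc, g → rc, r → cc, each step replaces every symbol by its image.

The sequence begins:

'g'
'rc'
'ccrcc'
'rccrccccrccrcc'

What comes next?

Rewriting the 14 symbols of rccrccccrccrcc one by one yields cc rcc rcc cc rcc rcc rcc rcc cc rcc rcc cc rcc rcc; concatenated:

ccrccrccccrccrccrccrccccrccrccccrccrcc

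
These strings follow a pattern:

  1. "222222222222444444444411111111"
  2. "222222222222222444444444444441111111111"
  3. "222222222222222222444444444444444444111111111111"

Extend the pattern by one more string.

Each string has the form 2^{3n+3} 4^{4n-2} 1^{2n+2}, where the shown terms are n = 3, 4, 5.
For the next term, n = 6, so the run lengths are 21, 22, 14.

222222222222222222222444444444444444444444411111111111111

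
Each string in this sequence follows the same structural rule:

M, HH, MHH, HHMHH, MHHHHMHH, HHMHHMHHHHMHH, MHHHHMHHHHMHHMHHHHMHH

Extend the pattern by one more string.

This is a Fibonacci-style word recurrence s(k) = s(k−2)·s(k−1): e.g. M·HH = MHH.
So term 8 is HHMHHMHHHHMHH·MHHHHMHHHHMHHMHHHHMHH.

HHMHHMHHHHMHHMHHHHMHHHHMHHMHHHHMHH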